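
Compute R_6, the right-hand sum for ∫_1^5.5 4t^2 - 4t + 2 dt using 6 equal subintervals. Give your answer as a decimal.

209.8125

Δt = (5.5 − 1)/6 = 0.75.
Right endpoints: 1.75, 2.5, 3.25, 4, 4.75, 5.5.
f(1.75) = 7.25, f(2.5) = 17, f(3.25) = 31.25, f(4) = 50, f(4.75) = 73.25, f(5.5) = 101.
Sum = Δt · [f(1.75) + f(2.5) + f(3.25) + ...].
Sum = 209.8125.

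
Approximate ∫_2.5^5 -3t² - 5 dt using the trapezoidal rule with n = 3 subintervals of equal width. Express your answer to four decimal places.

Δt = (5 − 2.5)/3 = 5/6.
f(2.5) = -23.75, f(10/3) = -115/3, f(25/6) = -685/12, f(5) = -80.
T_3 = (Δt/2)·[f(t_0) + 2f(t_1) + 2f(t_2) + f(t_3)].
Sum ≈ -122.7431.

-122.7431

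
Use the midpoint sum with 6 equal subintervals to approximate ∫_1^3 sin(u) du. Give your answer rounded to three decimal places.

Δu = (3 − 1)/6 = 1/3.
Midpoints: 7/6, 1.5, 11/6, 13/6, 2.5, 17/6.
f(7/6) ≈ 0.919, f(1.5) ≈ 0.997, f(11/6) ≈ 0.966, f(13/6) ≈ 0.828, f(2.5) ≈ 0.598, f(17/6) ≈ 0.303.
Sum = Δu · [f(7/6) + f(1.5) + f(11/6) + ...].
Sum ≈ 1.537.

1.537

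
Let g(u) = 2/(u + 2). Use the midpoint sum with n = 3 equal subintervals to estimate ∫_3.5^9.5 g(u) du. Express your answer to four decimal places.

Δu = (9.5 − 3.5)/3 = 2.
Midpoints: 4.5, 6.5, 8.5.
g(4.5) = 4/13, g(6.5) = 4/17, g(8.5) = 4/21.
Sum = Δu · [g(4.5) + g(6.5) + g(8.5)].
Sum ≈ 1.4669.

1.4669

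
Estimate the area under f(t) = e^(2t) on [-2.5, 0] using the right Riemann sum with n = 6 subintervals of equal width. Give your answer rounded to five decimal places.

Δt = (0 − (-2.5))/6 = 5/12.
Right endpoints: -25/12, -5/3, -1.25, -5/6, -5/12, 0.
f(-25/12) ≈ 0.01550, f(-5/3) ≈ 0.03567, f(-1.25) ≈ 0.08208, f(-5/6) ≈ 0.18888, f(-5/12) ≈ 0.43460, f(0) ≈ 1.00000.
Sum = Δt · [f(-25/12) + f(-5/3) + f(-1.25) + ...].
Sum ≈ 0.73197.

0.73197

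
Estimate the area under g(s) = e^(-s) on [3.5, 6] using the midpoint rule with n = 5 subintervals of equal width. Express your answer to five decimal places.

0.02743

Δs = (6 − 3.5)/5 = 0.5.
Midpoints: 3.75, 4.25, 4.75, 5.25, 5.75.
g(3.75) ≈ 0.02352, g(4.25) ≈ 0.01426, g(4.75) ≈ 0.00865, g(5.25) ≈ 0.00525, g(5.75) ≈ 0.00318.
Sum = Δs · [g(3.75) + g(4.25) + g(4.75) + g(5.25) + g(5.75)].
Sum ≈ 0.02743.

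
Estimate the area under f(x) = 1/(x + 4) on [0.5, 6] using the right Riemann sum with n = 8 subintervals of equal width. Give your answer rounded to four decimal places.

Δx = (6 − 0.5)/8 = 0.6875.
Right endpoints: 1.1875, 1.875, 2.5625, 3.25, 3.9375, 4.625, 5.3125, 6.
f(1.1875) = 16/83, f(1.875) = 8/47, f(2.5625) = 16/105, f(3.25) = 4/29, f(3.9375) = 16/127, f(4.625) = 8/69, f(5.3125) = 16/149, f(6) = 0.1.
Sum = Δx · [f(1.1875) + f(1.875) + f(2.5625) + ...].
Sum ≈ 0.7580.

0.7580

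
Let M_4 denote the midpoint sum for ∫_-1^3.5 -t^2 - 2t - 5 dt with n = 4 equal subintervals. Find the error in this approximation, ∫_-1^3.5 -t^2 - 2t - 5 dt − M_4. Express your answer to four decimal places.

Exact integral: ∫_-1^3.5 f(t) dt = -48.375.
M_4 ≈ -47.900391.
Error ≈ -48.375 − (-47.900391) ≈ -0.4746.

-0.4746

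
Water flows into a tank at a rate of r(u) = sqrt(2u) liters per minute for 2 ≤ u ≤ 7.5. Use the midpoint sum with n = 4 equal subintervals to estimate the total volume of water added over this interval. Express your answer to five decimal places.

Δu = (7.5 − 2)/4 = 1.375.
Midpoints: 2.6875, 4.0625, 5.4375, 6.8125.
r(2.6875) ≈ 2.31840, r(4.0625) ≈ 2.85044, r(5.4375) ≈ 3.29773, r(6.8125) ≈ 3.69121.
Sum = Δu · [r(2.6875) + r(4.0625) + r(5.4375) + r(6.8125)].
Sum ≈ 16.71694.

16.71694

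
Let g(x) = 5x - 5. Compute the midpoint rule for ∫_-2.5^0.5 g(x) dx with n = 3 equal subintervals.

Δx = (0.5 − (-2.5))/3 = 1.
Midpoints: -2, -1, 0.
g(-2) = -15, g(-1) = -10, g(0) = -5.
Sum = Δx · [g(-2) + g(-1) + g(0)].
Sum = -30.

-30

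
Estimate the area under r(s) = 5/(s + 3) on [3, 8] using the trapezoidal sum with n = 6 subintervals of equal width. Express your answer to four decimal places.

3.0363

Δs = (8 − 3)/6 = 5/6.
r(3) = 5/6, r(23/6) = 30/41, r(14/3) = 15/23, r(5.5) = 10/17, r(19/3) = 15/28, r(43/6) = 30/61, r(8) = 5/11.
T_6 = (Δs/2)·[r(s_0) + 2r(s_1) + ... + 2r(s_{5}) + r(s_6)].
Sum ≈ 3.0363.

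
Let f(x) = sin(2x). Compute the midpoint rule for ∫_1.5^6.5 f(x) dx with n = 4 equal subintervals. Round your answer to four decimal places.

Δx = (6.5 − 1.5)/4 = 1.25.
Midpoints: 2.125, 3.375, 4.625, 5.875.
f(2.125) ≈ -0.8950, f(3.375) ≈ 0.4500, f(4.625) ≈ 0.1739, f(5.875) ≈ -0.7287.
Sum = Δx · [f(2.125) + f(3.375) + f(4.625) + f(5.875)].
Sum ≈ -1.2497.

-1.2497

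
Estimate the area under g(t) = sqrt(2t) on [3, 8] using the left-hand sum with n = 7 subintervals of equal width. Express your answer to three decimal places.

15.874

Δt = (8 − 3)/7 = 5/7.
Left endpoints: 3, 26/7, 31/7, 36/7, 41/7, 46/7, 51/7.
g(3) ≈ 2.449, g(26/7) ≈ 2.726, g(31/7) ≈ 2.976, g(36/7) ≈ 3.207, g(41/7) ≈ 3.423, g(46/7) ≈ 3.625, g(51/7) ≈ 3.817.
Sum = Δt · [g(3) + g(26/7) + g(31/7) + ...].
Sum ≈ 15.874.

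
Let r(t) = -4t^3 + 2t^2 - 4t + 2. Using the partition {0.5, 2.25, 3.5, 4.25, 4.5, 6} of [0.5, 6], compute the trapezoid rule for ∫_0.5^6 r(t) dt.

-1273.625

Subinterval widths: 1.75, 1.25, 0.75, 0.25, 1.5.
r(0.5) = 0, r(2.25) = -42.4375, r(3.5) = -159, r(4.25) = -285.9375, r(4.5) = -340, r(6) = -814.
On each subinterval the trapezoid contributes (Δt_i/2)·[r(t_{i-1}) + r(t_i)].
Sum = -1273.625.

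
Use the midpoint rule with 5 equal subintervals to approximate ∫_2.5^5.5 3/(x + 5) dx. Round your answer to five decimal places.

1.00903

Δx = (5.5 − 2.5)/5 = 0.6.
Midpoints: 2.8, 3.4, 4, 4.6, 5.2.
f(2.8) = 5/13, f(3.4) = 5/14, f(4) = 1/3, f(4.6) = 0.3125, f(5.2) = 5/17.
Sum = Δx · [f(2.8) + f(3.4) + f(4) + f(4.6) + f(5.2)].
Sum ≈ 1.00903.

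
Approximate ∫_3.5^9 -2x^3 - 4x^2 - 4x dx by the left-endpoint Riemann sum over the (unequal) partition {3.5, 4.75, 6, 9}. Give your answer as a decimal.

Subinterval widths: 1.25, 1.25, 3.
Left endpoints: 3.5, 4.75, 6.
f(3.5) = -148.75, f(4.75) = -323.59375, f(6) = -600.
Sum = Σ Δx_i · f(x_i).
Sum = -2390.4296875.

-2390.4296875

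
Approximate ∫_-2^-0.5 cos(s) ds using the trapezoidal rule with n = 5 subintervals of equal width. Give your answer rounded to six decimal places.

Δs = (-0.5 − (-2))/5 = 0.3.
f(-2) ≈ -0.416147, f(-1.7) ≈ -0.128844, f(-1.4) ≈ 0.169967, f(-1.1) ≈ 0.453596, f(-0.8) ≈ 0.696707, f(-0.5) ≈ 0.877583.
T_5 = (Δs/2)·[f(s_0) + 2f(s_1) + ... + 2f(s_{4}) + f(s_5)].
Sum ≈ 0.426643.

0.426643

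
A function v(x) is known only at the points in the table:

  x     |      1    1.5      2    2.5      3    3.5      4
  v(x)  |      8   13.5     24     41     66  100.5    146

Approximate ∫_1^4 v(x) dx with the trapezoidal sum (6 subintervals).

161

Δx = 0.5.
T_6 = (0.5/2)·[8 + 2·13.5 + 2·24 + 2·41 + 2·66 + 2·100.5 + 146] = 161.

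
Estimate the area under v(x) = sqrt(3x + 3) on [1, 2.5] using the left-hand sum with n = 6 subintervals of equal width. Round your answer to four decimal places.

4.1952

Δx = (2.5 − 1)/6 = 0.25.
Left endpoints: 1, 1.25, 1.5, 1.75, 2, 2.25.
v(1) ≈ 2.4495, v(1.25) ≈ 2.5981, v(1.5) ≈ 2.7386, v(1.75) ≈ 2.8723, v(2) ≈ 3.0000, v(2.25) ≈ 3.1225.
Sum = Δx · [v(1) + v(1.25) + v(1.5) + ...].
Sum ≈ 4.1952.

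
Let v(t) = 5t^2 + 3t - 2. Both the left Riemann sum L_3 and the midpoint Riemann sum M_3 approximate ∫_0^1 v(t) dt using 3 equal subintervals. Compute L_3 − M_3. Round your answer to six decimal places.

-1.194444

L_3 ≈ -0.07407407.
M_3 ≈ 1.12037037.
L_3 − M_3 ≈ -1.194444.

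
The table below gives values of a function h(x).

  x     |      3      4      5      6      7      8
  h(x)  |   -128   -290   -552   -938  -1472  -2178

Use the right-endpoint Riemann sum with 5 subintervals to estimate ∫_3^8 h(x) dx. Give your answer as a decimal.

-5430

Δx = 1.
Sum = 1·[(-290) + (-552) + (-938) + (-1472) + (-2178)] = -5430.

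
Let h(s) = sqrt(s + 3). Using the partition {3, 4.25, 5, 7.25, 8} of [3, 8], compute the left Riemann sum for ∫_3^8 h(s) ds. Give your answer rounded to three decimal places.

13.846

Subinterval widths: 1.25, 0.75, 2.25, 0.75.
Left endpoints: 3, 4.25, 5, 7.25.
h(3) ≈ 2.449, h(4.25) ≈ 2.693, h(5) ≈ 2.828, h(7.25) ≈ 3.202.
Sum = Σ Δs_i · h(s_i).
Sum ≈ 13.846.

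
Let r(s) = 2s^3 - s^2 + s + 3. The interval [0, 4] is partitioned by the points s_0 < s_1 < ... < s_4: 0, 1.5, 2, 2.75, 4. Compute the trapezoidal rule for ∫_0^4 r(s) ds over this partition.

Subinterval widths: 1.5, 0.5, 0.75, 1.25.
r(0) = 3, r(1.5) = 9, r(2) = 17, r(2.75) = 39.78125, r(4) = 119.
On each subinterval the trapezoid contributes (Δs_i/2)·[r(s_{i-1}) + r(s_i)].
Sum = 136.03125.

136.03125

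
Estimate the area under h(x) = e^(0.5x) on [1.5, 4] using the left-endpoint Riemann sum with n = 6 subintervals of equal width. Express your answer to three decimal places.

Δx = (4 − 1.5)/6 = 5/12.
Left endpoints: 1.5, 23/12, 7/3, 2.75, 19/6, 43/12.
h(1.5) ≈ 2.117, h(23/12) ≈ 2.607, h(7/3) ≈ 3.211, h(2.75) ≈ 3.955, h(19/6) ≈ 4.871, h(43/12) ≈ 5.999.
Sum = Δx · [h(1.5) + h(23/12) + h(7/3) + ...].
Sum ≈ 9.484.

9.484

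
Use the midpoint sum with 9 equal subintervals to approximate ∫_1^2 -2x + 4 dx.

1

Δx = (2 − 1)/9 = 1/9.
Midpoints: 19/18, 7/6, 23/18, 25/18, 1.5, 29/18, 31/18, 11/6, 35/18.
f(19/18) = 17/9, f(7/6) = 5/3, f(23/18) = 13/9, f(25/18) = 11/9, f(1.5) = 1, f(29/18) = 7/9, f(31/18) = 5/9, f(11/6) = 1/3, f(35/18) = 1/9.
Sum = Δx · [f(19/18) + f(7/6) + f(23/18) + ...].
Sum = 1.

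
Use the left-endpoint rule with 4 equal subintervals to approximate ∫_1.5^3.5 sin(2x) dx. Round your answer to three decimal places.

-0.927

Δx = (3.5 − 1.5)/4 = 0.5.
Left endpoints: 1.5, 2, 2.5, 3.
f(1.5) ≈ 0.141, f(2) ≈ -0.757, f(2.5) ≈ -0.959, f(3) ≈ -0.279.
Sum = Δx · [f(1.5) + f(2) + f(2.5) + f(3)].
Sum ≈ -0.927.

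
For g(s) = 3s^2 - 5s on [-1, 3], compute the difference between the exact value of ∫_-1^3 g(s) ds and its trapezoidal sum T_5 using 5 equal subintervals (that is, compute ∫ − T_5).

-1.28

Exact integral: ∫_-1^3 g(s) ds = 8.
T_5 = 9.28.
Error = 8 − 9.28 = -1.28.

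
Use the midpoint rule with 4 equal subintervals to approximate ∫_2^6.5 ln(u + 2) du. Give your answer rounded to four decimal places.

8.1523

Δu = (6.5 − 2)/4 = 1.125.
Midpoints: 2.5625, 3.6875, 4.8125, 5.9375.
f(2.5625) ≈ 1.5179, f(3.6875) ≈ 1.7383, f(4.8125) ≈ 1.9188, f(5.9375) ≈ 2.0716.
Sum = Δu · [f(2.5625) + f(3.6875) + f(4.8125) + f(5.9375)].
Sum ≈ 8.1523.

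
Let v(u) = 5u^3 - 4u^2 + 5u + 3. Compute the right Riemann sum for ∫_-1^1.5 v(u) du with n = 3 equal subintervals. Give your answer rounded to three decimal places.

22.037

Δu = (1.5 − (-1))/3 = 5/6.
Right endpoints: -1/6, 2/3, 1.5.
v(-1/6) = 439/216, v(2/3) = 163/27, v(1.5) = 18.375.
Sum = Δu · [v(-1/6) + v(2/3) + v(1.5)].
Sum ≈ 22.037.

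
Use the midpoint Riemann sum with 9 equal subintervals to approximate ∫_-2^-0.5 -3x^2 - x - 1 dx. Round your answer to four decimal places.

-7.4896

Δx = (-0.5 − (-2))/9 = 1/6.
Midpoints: -23/12, -1.75, -19/12, -17/12, -1.25, -13/12, -11/12, -0.75, -7/12.
f(-23/12) = -485/48, f(-1.75) = -8.4375, f(-19/12) = -6.9375, f(-17/12) = -269/48, f(-1.25) = -4.4375, f(-13/12) = -3.4375, f(-11/12) = -125/48, f(-0.75) = -1.9375, f(-7/12) = -1.4375.
Sum = Δx · [f(-23/12) + f(-1.75) + f(-19/12) + ...].
Sum ≈ -7.4896.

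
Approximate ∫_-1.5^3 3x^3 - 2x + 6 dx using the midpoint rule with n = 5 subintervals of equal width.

Δx = (3 − (-1.5))/5 = 0.9.
Midpoints: -1.05, -0.15, 0.75, 1.65, 2.55.
f(-1.05) = 4.627125, f(-0.15) = 6.289875, f(0.75) = 5.765625, f(1.65) = 16.176375, f(2.55) = 50.644125.
Sum = Δx · [f(-1.05) + f(-0.15) + f(0.75) + f(1.65) + f(2.55)].
Sum = 75.1528125.

75.1528125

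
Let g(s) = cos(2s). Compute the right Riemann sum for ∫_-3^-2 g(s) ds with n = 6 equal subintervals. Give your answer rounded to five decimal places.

0.10199

Δs = (-2 − (-3))/6 = 1/6.
Right endpoints: -17/6, -8/3, -2.5, -7/3, -13/6, -2.
g(-17/6) ≈ 0.81590, g(-8/3) ≈ 0.58180, g(-2.5) ≈ 0.28366, g(-7/3) ≈ -0.04571, g(-13/6) ≈ -0.37004, g(-2) ≈ -0.65364.
Sum = Δs · [g(-17/6) + g(-8/3) + g(-2.5) + ...].
Sum ≈ 0.10199.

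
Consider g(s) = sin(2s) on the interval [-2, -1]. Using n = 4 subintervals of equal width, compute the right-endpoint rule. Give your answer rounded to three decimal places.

Δs = (-1 − (-2))/4 = 0.25.
Right endpoints: -1.75, -1.5, -1.25, -1.
g(-1.75) ≈ 0.351, g(-1.5) ≈ -0.141, g(-1.25) ≈ -0.598, g(-1) ≈ -0.909.
Sum = Δs · [g(-1.75) + g(-1.5) + g(-1.25) + g(-1)].
Sum ≈ -0.325.

-0.325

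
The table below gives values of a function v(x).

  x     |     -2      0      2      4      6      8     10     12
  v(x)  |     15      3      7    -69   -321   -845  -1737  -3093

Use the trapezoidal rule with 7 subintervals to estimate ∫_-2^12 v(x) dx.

Δx = 2.
T_7 = (2/2)·[15 + 2·3 + 2·7 + 2·(-69) + 2·(-321) + 2·(-845) + 2·(-1737) + (-3093)] = -9002.

-9002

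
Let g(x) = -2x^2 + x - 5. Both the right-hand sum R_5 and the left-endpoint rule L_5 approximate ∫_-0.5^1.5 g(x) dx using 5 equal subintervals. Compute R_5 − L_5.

R_5 = -11.84.
L_5 = -11.04.
R_5 − L_5 = -0.8.

-0.8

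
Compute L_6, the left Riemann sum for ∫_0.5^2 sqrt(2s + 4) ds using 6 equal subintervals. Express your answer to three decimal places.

3.741

Δs = (2 − 0.5)/6 = 0.25.
Left endpoints: 0.5, 0.75, 1, 1.25, 1.5, 1.75.
f(0.5) ≈ 2.236, f(0.75) ≈ 2.345, f(1) ≈ 2.449, f(1.25) ≈ 2.550, f(1.5) ≈ 2.646, f(1.75) ≈ 2.739.
Sum = Δs · [f(0.5) + f(0.75) + f(1) + ...].
Sum ≈ 3.741.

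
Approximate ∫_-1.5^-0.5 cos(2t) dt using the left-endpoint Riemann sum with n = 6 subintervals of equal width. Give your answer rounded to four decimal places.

-0.4745

Δt = (-0.5 − (-1.5))/6 = 1/6.
Left endpoints: -1.5, -4/3, -7/6, -1, -5/6, -2/3.
f(-1.5) ≈ -0.9900, f(-4/3) ≈ -0.8893, f(-7/6) ≈ -0.6908, f(-1) ≈ -0.4161, f(-5/6) ≈ -0.0957, f(-2/3) ≈ 0.2352.
Sum = Δt · [f(-1.5) + f(-4/3) + f(-7/6) + ...].
Sum ≈ -0.4745.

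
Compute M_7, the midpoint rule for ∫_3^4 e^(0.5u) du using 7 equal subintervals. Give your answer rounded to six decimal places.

5.813498

Δu = (4 − 3)/7 = 1/7.
Midpoints: 43/14, 45/14, 47/14, 3.5, 51/14, 53/14, 55/14.
f(43/14) ≈ 4.644642, f(45/14) ≈ 4.988538, f(47/14) ≈ 5.357896, f(3.5) ≈ 5.754603, f(51/14) ≈ 6.180682, f(53/14) ≈ 6.638308, f(55/14) ≈ 7.129818.
Sum = Δu · [f(43/14) + f(45/14) + f(47/14) + ...].
Sum ≈ 5.813498.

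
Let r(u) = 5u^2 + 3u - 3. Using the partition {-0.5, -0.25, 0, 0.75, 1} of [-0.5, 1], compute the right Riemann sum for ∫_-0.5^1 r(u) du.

1.1875

Subinterval widths: 0.25, 0.25, 0.75, 0.25.
Right endpoints: -0.25, 0, 0.75, 1.
r(-0.25) = -3.4375, r(0) = -3, r(0.75) = 2.0625, r(1) = 5.
Sum = Σ Δu_i · r(u_i).
Sum = 1.1875.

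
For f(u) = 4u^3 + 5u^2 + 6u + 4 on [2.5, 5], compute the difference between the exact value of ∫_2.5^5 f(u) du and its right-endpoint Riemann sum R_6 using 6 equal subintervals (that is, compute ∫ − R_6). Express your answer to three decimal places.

Exact integral: ∫_2.5^5 f(u) du ≈ 834.47917.
R_6 ≈ 951.89815.
Error ≈ 834.47917 − 951.89815 ≈ -117.419.

-117.419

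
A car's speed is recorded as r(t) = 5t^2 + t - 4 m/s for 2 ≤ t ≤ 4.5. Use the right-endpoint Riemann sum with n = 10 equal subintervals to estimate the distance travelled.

147.265625

Δt = (4.5 − 2)/10 = 0.25.
Right endpoints: 2.25, 2.5, 2.75, 3, 3.25, 3.5, 3.75, 4, 4.25, 4.5.
r(2.25) = 23.5625, r(2.5) = 29.75, r(2.75) = 36.5625, r(3) = 44, r(3.25) = 52.0625, r(3.5) = 60.75, r(3.75) = 70.0625, r(4) = 80, r(4.25) = 90.5625, r(4.5) = 101.75.
Sum = Δt · [r(2.25) + r(2.5) + r(2.75) + ...].
Sum = 147.265625.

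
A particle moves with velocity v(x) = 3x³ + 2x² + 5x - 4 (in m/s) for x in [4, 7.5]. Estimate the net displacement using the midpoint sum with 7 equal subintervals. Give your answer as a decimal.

Δx = (7.5 − 4)/7 = 0.5.
Midpoints: 4.25, 4.75, 5.25, 5.75, 6.25, 6.75, 7.25.
v(4.25) = 283.671875, v(4.75) = 386.390625, v(5.25) = 511.484375, v(5.75) = 661.203125, v(6.25) = 837.796875, v(6.75) = 1043.515625, v(7.25) = 1280.609375.
Sum = Δx · [v(4.25) + v(4.75) + v(5.25) + ...].
Sum = 2502.3359375.

2502.3359375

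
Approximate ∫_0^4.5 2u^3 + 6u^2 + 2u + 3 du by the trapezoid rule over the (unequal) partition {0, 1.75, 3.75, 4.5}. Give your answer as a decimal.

Subinterval widths: 1.75, 2, 0.75.
f(0) = 3, f(1.75) = 35.59375, f(3.75) = 200.34375, f(4.5) = 315.75.
On each subinterval the trapezoid contributes (Δu_i/2)·[f(u_{i-1}) + f(u_i)].
Sum = 463.2421875.

463.2421875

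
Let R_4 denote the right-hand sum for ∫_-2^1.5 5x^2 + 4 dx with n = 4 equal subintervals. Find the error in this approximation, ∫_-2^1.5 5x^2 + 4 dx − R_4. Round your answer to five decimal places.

1.59505

Exact integral: ∫_-2^1.5 f(x) dx ≈ 32.9583333.
R_4 = 31.36328125.
Error ≈ 32.9583333 − 31.36328125 ≈ 1.59505.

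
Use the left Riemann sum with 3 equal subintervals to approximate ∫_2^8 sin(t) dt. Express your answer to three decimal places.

-0.254

Δt = (8 − 2)/3 = 2.
Left endpoints: 2, 4, 6.
f(2) ≈ 0.909, f(4) ≈ -0.757, f(6) ≈ -0.279.
Sum = Δt · [f(2) + f(4) + f(6)].
Sum ≈ -0.254.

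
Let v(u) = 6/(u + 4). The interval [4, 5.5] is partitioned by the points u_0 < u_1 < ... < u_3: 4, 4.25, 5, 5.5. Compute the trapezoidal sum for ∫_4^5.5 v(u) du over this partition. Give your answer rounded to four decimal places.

Subinterval widths: 0.25, 0.75, 0.5.
v(4) = 0.75, v(4.25) = 8/11, v(5) = 2/3, v(5.5) = 12/19.
On each subinterval the trapezoid contributes (Δu_i/2)·[v(u_{i-1}) + v(u_i)].
Sum ≈ 1.0319.

1.0319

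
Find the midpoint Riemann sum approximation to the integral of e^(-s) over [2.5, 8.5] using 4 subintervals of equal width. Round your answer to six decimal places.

Δs = (8.5 − 2.5)/4 = 1.5.
Midpoints: 3.25, 4.75, 6.25, 7.75.
f(3.25) ≈ 0.038774, f(4.75) ≈ 0.008652, f(6.25) ≈ 0.001930, f(7.75) ≈ 0.000431.
Sum = Δs · [f(3.25) + f(4.75) + f(6.25) + f(7.75)].
Sum ≈ 0.074681.

0.074681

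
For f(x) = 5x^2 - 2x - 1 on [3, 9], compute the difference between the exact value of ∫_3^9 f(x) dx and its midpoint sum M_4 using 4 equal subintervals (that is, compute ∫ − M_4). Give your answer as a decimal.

Exact integral: ∫_3^9 f(x) dx = 1092.
M_4 = 1086.375.
Error = 1092 − 1086.375 = 5.625.

5.625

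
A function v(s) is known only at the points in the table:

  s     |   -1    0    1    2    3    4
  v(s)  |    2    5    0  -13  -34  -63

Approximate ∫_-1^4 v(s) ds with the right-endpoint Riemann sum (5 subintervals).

Δs = 1.
Sum = 1·[5 + 0 + (-13) + (-34) + (-63)] = -105.

-105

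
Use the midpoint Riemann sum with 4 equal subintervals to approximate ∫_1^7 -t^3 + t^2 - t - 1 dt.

-503.625

Δt = (7 − 1)/4 = 1.5.
Midpoints: 1.75, 3.25, 4.75, 6.25.
f(1.75) = -5.046875, f(3.25) = -28.015625, f(4.75) = -90.359375, f(6.25) = -212.328125.
Sum = Δt · [f(1.75) + f(3.25) + f(4.75) + f(6.25)].
Sum = -503.625.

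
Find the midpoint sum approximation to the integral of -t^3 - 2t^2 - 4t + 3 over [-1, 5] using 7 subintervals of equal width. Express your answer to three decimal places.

Δt = (5 − (-1))/7 = 6/7.
Midpoints: -4/7, 2/7, 8/7, 2, 20/7, 26/7, 32/7.
f(-4/7) = 1653/343, f(2/7) = 573/343, f(8/7) = -1947/343, f(2) = -21, f(20/7) = -16491/343, f(26/7) = -31107/343, f(32/7) = -52347/343.
Sum = Δt · [f(-4/7) + f(2/7) + f(8/7) + ...].
Sum ≈ -267.061.

-267.061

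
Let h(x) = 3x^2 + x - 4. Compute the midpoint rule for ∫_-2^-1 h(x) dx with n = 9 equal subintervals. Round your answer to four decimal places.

Δx = (-1 − (-2))/9 = 1/9.
Midpoints: -35/18, -11/6, -31/18, -29/18, -1.5, -25/18, -23/18, -7/6, -19/18.
h(-35/18) = 583/108, h(-11/6) = 4.25, h(-31/18) = 343/108, h(-29/18) = 235/108, h(-1.5) = 1.25, h(-25/18) = 43/108, h(-23/18) = -41/108, h(-7/6) = -13/12, h(-19/18) = -185/108.
Sum = Δx · [h(-35/18) + h(-11/6) + h(-31/18) + ...].
Sum ≈ 1.4969.

1.4969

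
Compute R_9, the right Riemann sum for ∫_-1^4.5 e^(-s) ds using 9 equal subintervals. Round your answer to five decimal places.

Δs = (4.5 − (-1))/9 = 11/18.
Right endpoints: -7/18, 2/9, 5/6, 13/9, 37/18, 8/3, 59/18, 35/9, 4.5.
f(-7/18) ≈ 1.47534, f(2/9) ≈ 0.80074, f(5/6) ≈ 0.43460, f(13/9) ≈ 0.23588, f(37/18) ≈ 0.12802, f(8/3) ≈ 0.06948, f(59/18) ≈ 0.03771, f(35/9) ≈ 0.02047, f(4.5) ≈ 0.01111.
Sum = Δs · [f(-7/18) + f(2/9) + f(5/6) + ...].
Sum ≈ 1.96371.

1.96371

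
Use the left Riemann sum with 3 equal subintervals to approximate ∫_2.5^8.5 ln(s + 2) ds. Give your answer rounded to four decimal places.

Δs = (8.5 − 2.5)/3 = 2.
Left endpoints: 2.5, 4.5, 6.5.
f(2.5) ≈ 1.5041, f(4.5) ≈ 1.8718, f(6.5) ≈ 2.1401.
Sum = Δs · [f(2.5) + f(4.5) + f(6.5)].
Sum ≈ 11.0319.

11.0319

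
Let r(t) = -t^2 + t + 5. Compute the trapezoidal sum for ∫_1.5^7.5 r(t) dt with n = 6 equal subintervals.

-83.5

Δt = (7.5 − 1.5)/6 = 1.
r(1.5) = 4.25, r(2.5) = 1.25, r(3.5) = -3.75, r(4.5) = -10.75, r(5.5) = -19.75, r(6.5) = -30.75, r(7.5) = -43.75.
T_6 = (Δt/2)·[r(t_0) + 2r(t_1) + ... + 2r(t_{5}) + r(t_6)].
Sum = -83.5.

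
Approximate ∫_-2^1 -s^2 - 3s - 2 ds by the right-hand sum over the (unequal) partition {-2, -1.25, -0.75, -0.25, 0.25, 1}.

-6.578125

Subinterval widths: 0.75, 0.5, 0.5, 0.5, 0.75.
Right endpoints: -1.25, -0.75, -0.25, 0.25, 1.
f(-1.25) = 0.1875, f(-0.75) = -0.3125, f(-0.25) = -1.3125, f(0.25) = -2.8125, f(1) = -6.
Sum = Σ Δs_i · f(s_i).
Sum = -6.578125.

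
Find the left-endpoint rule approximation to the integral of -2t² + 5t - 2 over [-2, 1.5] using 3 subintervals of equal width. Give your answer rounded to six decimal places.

Δt = (1.5 − (-2))/3 = 7/6.
Left endpoints: -2, -5/6, 1/3.
f(-2) = -20, f(-5/6) = -68/9, f(1/3) = -5/9.
Sum = Δt · [f(-2) + f(-5/6) + f(1/3)].
Sum ≈ -32.796296.

-32.796296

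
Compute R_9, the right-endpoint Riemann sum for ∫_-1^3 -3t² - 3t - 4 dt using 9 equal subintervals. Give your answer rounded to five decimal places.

-64.39506

Δt = (3 − (-1))/9 = 4/9.
Right endpoints: -5/9, -1/9, 1/3, 7/9, 11/9, 5/3, 19/9, 23/9, 3.
f(-5/9) = -88/27, f(-1/9) = -100/27, f(1/3) = -16/3, f(7/9) = -220/27, f(11/9) = -328/27, f(5/3) = -52/3, f(19/9) = -640/27, f(23/9) = -844/27, f(3) = -40.
Sum = Δt · [f(-5/9) + f(-1/9) + f(1/3) + ...].
Sum ≈ -64.39506.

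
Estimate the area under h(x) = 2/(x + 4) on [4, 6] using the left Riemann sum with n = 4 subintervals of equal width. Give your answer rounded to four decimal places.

Δx = (6 − 4)/4 = 0.5.
Left endpoints: 4, 4.5, 5, 5.5.
h(4) = 0.25, h(4.5) = 4/17, h(5) = 2/9, h(5.5) = 4/19.
Sum = Δx · [h(4) + h(4.5) + h(5) + h(5.5)].
Sum ≈ 0.4590.

0.4590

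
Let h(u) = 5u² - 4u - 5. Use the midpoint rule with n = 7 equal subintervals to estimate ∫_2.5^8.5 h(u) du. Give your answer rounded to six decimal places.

833.663265

Δu = (8.5 − 2.5)/7 = 6/7.
Midpoints: 41/14, 53/14, 65/14, 5.5, 89/14, 101/14, 113/14.
h(41/14) = 5129/196, h(53/14) = 10097/196, h(65/14) = 16505/196, h(5.5) = 124.25, h(89/14) = 33641/196, h(101/14) = 44369/196, h(113/14) = 56537/196.
Sum = Δu · [h(41/14) + h(53/14) + h(65/14) + ...].
Sum ≈ 833.663265.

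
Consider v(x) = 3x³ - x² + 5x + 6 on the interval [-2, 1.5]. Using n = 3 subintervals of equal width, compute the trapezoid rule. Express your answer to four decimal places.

Δx = (1.5 − (-2))/3 = 7/6.
v(-2) = -32, v(-5/6) = -43/72, v(1/3) = 23/3, v(1.5) = 21.375.
T_3 = (Δx/2)·[v(x_0) + 2v(x_1) + 2v(x_2) + v(x_3)].
Sum ≈ 2.0498.

2.0498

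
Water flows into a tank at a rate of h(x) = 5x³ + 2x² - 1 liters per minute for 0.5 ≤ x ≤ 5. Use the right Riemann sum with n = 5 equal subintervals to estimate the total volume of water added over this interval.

Δx = (5 − 0.5)/5 = 0.9.
Right endpoints: 1.4, 2.3, 3.2, 4.1, 5.
h(1.4) = 16.64, h(2.3) = 70.415, h(3.2) = 183.32, h(4.1) = 377.225, h(5) = 674.
Sum = Δx · [h(1.4) + h(2.3) + h(3.2) + h(4.1) + h(5)].
Sum = 1189.44.

1189.44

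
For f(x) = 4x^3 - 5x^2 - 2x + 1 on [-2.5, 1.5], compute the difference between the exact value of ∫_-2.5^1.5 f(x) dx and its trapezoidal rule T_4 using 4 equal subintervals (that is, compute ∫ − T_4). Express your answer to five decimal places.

7.33333

Exact integral: ∫_-2.5^1.5 f(x) dx ≈ -57.6666667.
T_4 = -65.
Error ≈ -57.6666667 − (-65) ≈ 7.33333.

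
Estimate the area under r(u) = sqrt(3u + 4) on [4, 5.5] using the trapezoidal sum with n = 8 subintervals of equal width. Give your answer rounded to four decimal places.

6.4038

Δu = (5.5 − 4)/8 = 0.1875.
r(4) ≈ 4.0000, r(4.1875) ≈ 4.0697, r(4.375) ≈ 4.1382, r(4.5625) ≈ 4.2057, r(4.75) ≈ 4.2720, r(4.9375) ≈ 4.3373, r(5.125) ≈ 4.4017, r(5.3125) ≈ 4.4651, r(5.5) ≈ 4.5277.
T_8 = (Δu/2)·[r(u_0) + 2r(u_1) + ... + 2r(u_{7}) + r(u_8)].
Sum ≈ 6.4038.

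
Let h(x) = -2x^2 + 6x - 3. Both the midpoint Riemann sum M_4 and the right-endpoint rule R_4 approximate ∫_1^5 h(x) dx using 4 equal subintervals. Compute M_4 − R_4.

14

M_4 = -22.
R_4 = -36.
M_4 − R_4 = 14.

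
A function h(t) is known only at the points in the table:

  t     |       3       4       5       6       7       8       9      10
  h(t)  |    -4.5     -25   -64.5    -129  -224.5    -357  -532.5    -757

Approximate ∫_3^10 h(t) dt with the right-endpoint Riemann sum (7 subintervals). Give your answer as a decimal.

-2089.5

Δt = 1.
Sum = 1·[(-25) + (-64.5) + (-129) + (-224.5) + (-357) + (-532.5) + (-757)] = -2089.5.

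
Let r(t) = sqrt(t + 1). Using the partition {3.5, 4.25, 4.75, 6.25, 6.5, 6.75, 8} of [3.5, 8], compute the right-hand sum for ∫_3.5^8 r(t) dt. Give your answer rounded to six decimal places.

Subinterval widths: 0.75, 0.5, 1.5, 0.25, 0.25, 1.25.
Right endpoints: 4.25, 4.75, 6.25, 6.5, 6.75, 8.
r(4.25) ≈ 2.291288, r(4.75) ≈ 2.397916, r(6.25) ≈ 2.692582, r(6.5) ≈ 2.738613, r(6.75) ≈ 2.783882, r(8) ≈ 3.000000.
Sum = Σ Δt_i · r(t_i).
Sum ≈ 12.086921.

12.086921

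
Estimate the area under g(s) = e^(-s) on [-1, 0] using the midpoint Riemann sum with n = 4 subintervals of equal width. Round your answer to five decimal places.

1.71382

Δs = (0 − (-1))/4 = 0.25.
Midpoints: -0.875, -0.625, -0.375, -0.125.
g(-0.875) ≈ 2.39888, g(-0.625) ≈ 1.86825, g(-0.375) ≈ 1.45499, g(-0.125) ≈ 1.13315.
Sum = Δs · [g(-0.875) + g(-0.625) + g(-0.375) + g(-0.125)].
Sum ≈ 1.71382.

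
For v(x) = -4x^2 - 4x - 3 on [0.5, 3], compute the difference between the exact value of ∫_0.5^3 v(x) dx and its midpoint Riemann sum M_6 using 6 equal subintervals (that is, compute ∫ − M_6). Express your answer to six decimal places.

-0.144676

Exact integral: ∫_0.5^3 v(x) dx ≈ -60.83333333.
M_6 ≈ -60.68865741.
Error ≈ -60.83333333 − (-60.68865741) ≈ -0.144676.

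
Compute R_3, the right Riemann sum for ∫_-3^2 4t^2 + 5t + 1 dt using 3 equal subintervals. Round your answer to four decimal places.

Δt = (2 − (-3))/3 = 5/3.
Right endpoints: -4/3, 1/3, 2.
f(-4/3) = 13/9, f(1/3) = 28/9, f(2) = 27.
Sum = Δt · [f(-4/3) + f(1/3) + f(2)].
Sum ≈ 52.5926.

52.5926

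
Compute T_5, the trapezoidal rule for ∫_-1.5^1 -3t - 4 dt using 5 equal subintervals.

-8.125

Δt = (1 − (-1.5))/5 = 0.5.
f(-1.5) = 0.5, f(-1) = -1, f(-0.5) = -2.5, f(0) = -4, f(0.5) = -5.5, f(1) = -7.
T_5 = (Δt/2)·[f(t_0) + 2f(t_1) + ... + 2f(t_{4}) + f(t_5)].
Sum = -8.125.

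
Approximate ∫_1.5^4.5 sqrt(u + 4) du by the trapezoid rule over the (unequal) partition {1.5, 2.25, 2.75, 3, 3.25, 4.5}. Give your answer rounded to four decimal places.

7.9193

Subinterval widths: 0.75, 0.5, 0.25, 0.25, 1.25.
f(1.5) ≈ 2.3452, f(2.25) ≈ 2.5000, f(2.75) ≈ 2.5981, f(3) ≈ 2.6458, f(3.25) ≈ 2.6926, f(4.5) ≈ 2.9155.
On each subinterval the trapezoid contributes (Δu_i/2)·[f(u_{i-1}) + f(u_i)].
Sum ≈ 7.9193.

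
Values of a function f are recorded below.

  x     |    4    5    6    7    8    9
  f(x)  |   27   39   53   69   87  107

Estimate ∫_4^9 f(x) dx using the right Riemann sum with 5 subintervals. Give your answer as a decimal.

355

Δx = 1.
Sum = 1·[39 + 53 + 69 + 87 + 107] = 355.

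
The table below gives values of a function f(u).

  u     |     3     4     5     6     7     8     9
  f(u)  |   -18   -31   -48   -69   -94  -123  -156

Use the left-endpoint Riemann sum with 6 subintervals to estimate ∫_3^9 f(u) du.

-383

Δu = 1.
Sum = 1·[(-18) + (-31) + (-48) + (-69) + (-94) + (-123)] = -383.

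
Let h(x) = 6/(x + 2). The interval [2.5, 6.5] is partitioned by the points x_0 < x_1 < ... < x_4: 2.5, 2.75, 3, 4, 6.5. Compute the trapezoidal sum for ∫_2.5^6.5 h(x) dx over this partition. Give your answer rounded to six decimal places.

3.864809

Subinterval widths: 0.25, 0.25, 1, 2.5.
h(2.5) = 4/3, h(2.75) = 24/19, h(3) = 1.2, h(4) = 1, h(6.5) = 12/17.
On each subinterval the trapezoid contributes (Δx_i/2)·[h(x_{i-1}) + h(x_i)].
Sum ≈ 3.864809.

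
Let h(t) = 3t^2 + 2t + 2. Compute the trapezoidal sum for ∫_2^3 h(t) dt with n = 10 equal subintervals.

Δt = (3 − 2)/10 = 0.1.
h(2) = 18, h(2.1) = 19.43, h(2.2) = 20.92, h(2.3) = 22.47, h(2.4) = 24.08, h(2.5) = 25.75, h(2.6) = 27.48, h(2.7) = 29.27, h(2.8) = 31.12, h(2.9) = 33.03, h(3) = 35.
T_10 = (Δt/2)·[h(t_0) + 2h(t_1) + ... + 2h(t_{9}) + h(t_10)].
Sum = 26.005.

26.005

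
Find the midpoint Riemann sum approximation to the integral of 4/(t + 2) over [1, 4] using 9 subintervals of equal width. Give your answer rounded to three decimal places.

Δt = (4 − 1)/9 = 1/3.
Midpoints: 7/6, 1.5, 11/6, 13/6, 2.5, 17/6, 19/6, 3.5, 23/6.
f(7/6) = 24/19, f(1.5) = 8/7, f(11/6) = 24/23, f(13/6) = 0.96, f(2.5) = 8/9, f(17/6) = 24/29, f(19/6) = 24/31, f(3.5) = 8/11, f(23/6) = 24/35.
Sum = Δt · [f(7/6) + f(1.5) + f(11/6) + ...].
Sum ≈ 2.771.

2.771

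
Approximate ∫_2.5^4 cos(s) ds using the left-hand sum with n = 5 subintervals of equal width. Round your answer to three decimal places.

Δs = (4 − 2.5)/5 = 0.3.
Left endpoints: 2.5, 2.8, 3.1, 3.4, 3.7.
f(2.5) ≈ -0.801, f(2.8) ≈ -0.942, f(3.1) ≈ -0.999, f(3.4) ≈ -0.967, f(3.7) ≈ -0.848.
Sum = Δs · [f(2.5) + f(2.8) + f(3.1) + f(3.4) + f(3.7)].
Sum ≈ -1.367.

-1.367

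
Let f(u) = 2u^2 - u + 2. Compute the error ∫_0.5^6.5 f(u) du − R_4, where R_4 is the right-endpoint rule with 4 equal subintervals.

-63

Exact integral: ∫_0.5^6.5 f(u) du = 174.
R_4 = 237.
Error = 174 − 237 = -63.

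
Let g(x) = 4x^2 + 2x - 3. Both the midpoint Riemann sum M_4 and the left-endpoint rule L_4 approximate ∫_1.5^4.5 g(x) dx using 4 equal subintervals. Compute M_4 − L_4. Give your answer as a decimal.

M_4 = 125.4375.
L_4 = 97.875.
M_4 − L_4 = 27.5625.

27.5625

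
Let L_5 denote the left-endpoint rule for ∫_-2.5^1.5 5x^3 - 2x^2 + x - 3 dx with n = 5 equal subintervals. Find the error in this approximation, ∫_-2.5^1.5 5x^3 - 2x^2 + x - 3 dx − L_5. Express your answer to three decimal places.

Exact integral: ∫_-2.5^1.5 f(x) dx ≈ -69.16667.
L_5 = -116.02.
Error ≈ -69.16667 − (-116.02) ≈ 46.853.

46.853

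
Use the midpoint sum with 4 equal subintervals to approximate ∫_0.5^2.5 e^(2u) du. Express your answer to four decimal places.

69.8984

Δu = (2.5 − 0.5)/4 = 0.5.
Midpoints: 0.75, 1.25, 1.75, 2.25.
f(0.75) ≈ 4.4817, f(1.25) ≈ 12.1825, f(1.75) ≈ 33.1155, f(2.25) ≈ 90.0171.
Sum = Δu · [f(0.75) + f(1.25) + f(1.75) + f(2.25)].
Sum ≈ 69.8984.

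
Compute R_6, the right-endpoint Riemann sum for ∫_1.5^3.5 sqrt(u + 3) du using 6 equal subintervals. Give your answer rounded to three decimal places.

4.755

Δu = (3.5 − 1.5)/6 = 1/3.
Right endpoints: 11/6, 13/6, 2.5, 17/6, 19/6, 3.5.
f(11/6) ≈ 2.198, f(13/6) ≈ 2.273, f(2.5) ≈ 2.345, f(17/6) ≈ 2.415, f(19/6) ≈ 2.483, f(3.5) ≈ 2.550.
Sum = Δu · [f(11/6) + f(13/6) + f(2.5) + ...].
Sum ≈ 4.755.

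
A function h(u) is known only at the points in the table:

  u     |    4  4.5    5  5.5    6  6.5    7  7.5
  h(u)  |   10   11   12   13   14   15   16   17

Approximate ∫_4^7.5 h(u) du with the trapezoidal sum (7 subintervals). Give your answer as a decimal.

Δu = 0.5.
T_7 = (0.5/2)·[10 + 2·11 + 2·12 + 2·13 + 2·14 + 2·15 + 2·16 + 17] = 47.25.

47.25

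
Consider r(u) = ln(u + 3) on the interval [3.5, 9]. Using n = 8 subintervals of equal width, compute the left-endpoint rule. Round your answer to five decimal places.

11.93864

Δu = (9 − 3.5)/8 = 0.6875.
Left endpoints: 3.5, 4.1875, 4.875, 5.5625, 6.25, 6.9375, 7.625, 8.3125.
r(3.5) ≈ 1.87180, r(4.1875) ≈ 1.97234, r(4.875) ≈ 2.06369, r(5.5625) ≈ 2.14739, r(6.25) ≈ 2.22462, r(6.9375) ≈ 2.29632, r(7.625) ≈ 2.36321, r(8.3125) ≈ 2.42591.
Sum = Δu · [r(3.5) + r(4.1875) + r(4.875) + ...].
Sum ≈ 11.93864.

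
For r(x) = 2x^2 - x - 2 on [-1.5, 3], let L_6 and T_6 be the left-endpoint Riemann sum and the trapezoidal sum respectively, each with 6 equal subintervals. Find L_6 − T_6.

-3.375

L_6 = 5.34375.
T_6 = 8.71875.
L_6 − T_6 = -3.375.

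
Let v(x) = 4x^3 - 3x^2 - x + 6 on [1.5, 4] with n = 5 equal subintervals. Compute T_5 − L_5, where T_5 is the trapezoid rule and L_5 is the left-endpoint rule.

T_5 = 201.5625.
L_5 = 151.875.
T_5 − L_5 = 49.6875.

49.6875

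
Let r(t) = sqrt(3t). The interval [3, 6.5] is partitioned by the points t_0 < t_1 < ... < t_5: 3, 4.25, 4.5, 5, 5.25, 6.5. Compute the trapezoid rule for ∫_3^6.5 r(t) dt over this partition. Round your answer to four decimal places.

13.1196

Subinterval widths: 1.25, 0.25, 0.5, 0.25, 1.25.
r(3) ≈ 3.0000, r(4.25) ≈ 3.5707, r(4.5) ≈ 3.6742, r(5) ≈ 3.8730, r(5.25) ≈ 3.9686, r(6.5) ≈ 4.4159.
On each subinterval the trapezoid contributes (Δt_i/2)·[r(t_{i-1}) + r(t_i)].
Sum ≈ 13.1196.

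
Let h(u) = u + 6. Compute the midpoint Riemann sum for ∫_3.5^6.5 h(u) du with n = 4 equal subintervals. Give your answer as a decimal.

33

Δu = (6.5 − 3.5)/4 = 0.75.
Midpoints: 3.875, 4.625, 5.375, 6.125.
h(3.875) = 9.875, h(4.625) = 10.625, h(5.375) = 11.375, h(6.125) = 12.125.
Sum = Δu · [h(3.875) + h(4.625) + h(5.375) + h(6.125)].
Sum = 33.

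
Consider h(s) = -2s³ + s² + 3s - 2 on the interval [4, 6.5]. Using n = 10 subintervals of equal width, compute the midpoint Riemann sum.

Δs = (6.5 − 4)/10 = 0.25.
Midpoints: 4.125, 4.375, 4.625, 4.875, 5.125, 5.375, 5.625, 5.875, 6.125, 6.375.
h(4.125) = -112.98828125, h(4.375) = -137.21484375, h(4.625) = -164.59765625, h(4.875) = -195.32421875, h(5.125) = -229.58203125, h(5.375) = -267.55859375, h(5.625) = -309.44140625, h(5.875) = -355.41796875, h(6.125) = -405.67578125, h(6.375) = -460.40234375.
Sum = Δs · [h(4.125) + h(4.375) + h(4.625) + ...].
Sum = -659.55078125.

-659.55078125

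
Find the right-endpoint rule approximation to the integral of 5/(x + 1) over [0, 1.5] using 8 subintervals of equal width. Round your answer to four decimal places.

4.3125

Δx = (1.5 − 0)/8 = 0.1875.
Right endpoints: 0.1875, 0.375, 0.5625, 0.75, 0.9375, 1.125, 1.3125, 1.5.
f(0.1875) = 80/19, f(0.375) = 40/11, f(0.5625) = 3.2, f(0.75) = 20/7, f(0.9375) = 80/31, f(1.125) = 40/17, f(1.3125) = 80/37, f(1.5) = 2.
Sum = Δx · [f(0.1875) + f(0.375) + f(0.5625) + ...].
Sum ≈ 4.3125.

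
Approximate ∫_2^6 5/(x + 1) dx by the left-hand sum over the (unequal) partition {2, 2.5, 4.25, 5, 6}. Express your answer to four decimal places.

Subinterval widths: 0.5, 1.75, 0.75, 1.
Left endpoints: 2, 2.5, 4.25, 5.
f(2) = 5/3, f(2.5) = 10/7, f(4.25) = 20/21, f(5) = 5/6.
Sum = Σ Δx_i · f(x_i).
Sum ≈ 4.8810.

4.8810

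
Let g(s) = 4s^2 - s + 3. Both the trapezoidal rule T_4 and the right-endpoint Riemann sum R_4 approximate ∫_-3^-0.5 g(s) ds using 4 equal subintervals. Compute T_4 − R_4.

T_4 = 48.359375.
R_4 = 36.640625.
T_4 − R_4 = 11.71875.

11.71875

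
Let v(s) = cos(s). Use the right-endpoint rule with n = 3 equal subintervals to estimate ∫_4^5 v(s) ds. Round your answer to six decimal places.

-0.044029

Δs = (5 − 4)/3 = 1/3.
Right endpoints: 13/3, 14/3, 5.
v(13/3) ≈ -0.370043, v(14/3) ≈ -0.045706, v(5) ≈ 0.283662.
Sum = Δs · [v(13/3) + v(14/3) + v(5)].
Sum ≈ -0.044029.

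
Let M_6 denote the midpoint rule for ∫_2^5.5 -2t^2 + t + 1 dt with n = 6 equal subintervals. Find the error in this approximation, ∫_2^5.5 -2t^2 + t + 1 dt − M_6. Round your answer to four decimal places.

-0.1985

Exact integral: ∫_2^5.5 f(t) dt ≈ -88.958333.
M_6 ≈ -88.759838.
Error ≈ -88.958333 − (-88.759838) ≈ -0.1985.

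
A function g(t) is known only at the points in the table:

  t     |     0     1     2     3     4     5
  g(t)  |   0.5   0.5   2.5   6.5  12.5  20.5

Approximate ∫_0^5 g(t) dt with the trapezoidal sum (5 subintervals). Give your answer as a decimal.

32.5

Δt = 1.
T_5 = (1/2)·[0.5 + 2·0.5 + 2·2.5 + 2·6.5 + 2·12.5 + 20.5] = 32.5.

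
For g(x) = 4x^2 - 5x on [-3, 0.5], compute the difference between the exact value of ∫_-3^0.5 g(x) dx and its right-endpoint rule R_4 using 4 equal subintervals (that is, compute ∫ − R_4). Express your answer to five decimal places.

21.18229

Exact integral: ∫_-3^0.5 g(x) dx ≈ 58.0416667.
R_4 = 36.859375.
Error ≈ 58.0416667 − 36.859375 ≈ 21.18229.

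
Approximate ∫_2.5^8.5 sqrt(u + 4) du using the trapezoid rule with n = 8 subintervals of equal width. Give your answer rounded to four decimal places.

Δu = (8.5 − 2.5)/8 = 0.75.
f(2.5) ≈ 2.5495, f(3.25) ≈ 2.6926, f(4) ≈ 2.8284, f(4.75) ≈ 2.9580, f(5.5) ≈ 3.0822, f(6.25) ≈ 3.2016, f(7) ≈ 3.3166, f(7.75) ≈ 3.4278, f(8.5) ≈ 3.5355.
T_8 = (Δu/2)·[f(u_0) + 2f(u_1) + ... + 2f(u_{7}) + f(u_8)].
Sum ≈ 18.4123.

18.4123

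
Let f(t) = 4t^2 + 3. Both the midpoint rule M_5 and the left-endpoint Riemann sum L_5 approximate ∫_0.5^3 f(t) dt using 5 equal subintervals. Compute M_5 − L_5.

8.125

M_5 = 43.125.
L_5 = 35.
M_5 − L_5 = 8.125.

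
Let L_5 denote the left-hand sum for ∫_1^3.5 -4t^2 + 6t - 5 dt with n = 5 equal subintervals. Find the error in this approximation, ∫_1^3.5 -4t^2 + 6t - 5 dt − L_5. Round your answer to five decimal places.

Exact integral: ∫_1^3.5 f(t) dt ≈ -34.5833333.
L_5 = -27.5.
Error ≈ -34.5833333 − (-27.5) ≈ -7.08333.

-7.08333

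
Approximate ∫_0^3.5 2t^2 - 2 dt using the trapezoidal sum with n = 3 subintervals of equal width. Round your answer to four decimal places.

Δt = (3.5 − 0)/3 = 7/6.
f(0) = -2, f(7/6) = 13/18, f(7/3) = 80/9, f(3.5) = 22.5.
T_3 = (Δt/2)·[f(t_0) + 2f(t_1) + 2f(t_2) + f(t_3)].
Sum ≈ 23.1713.

23.1713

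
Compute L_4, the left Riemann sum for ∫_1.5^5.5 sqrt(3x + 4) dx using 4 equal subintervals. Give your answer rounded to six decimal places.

Δx = (5.5 − 1.5)/4 = 1.
Left endpoints: 1.5, 2.5, 3.5, 4.5.
f(1.5) ≈ 2.915476, f(2.5) ≈ 3.391165, f(3.5) ≈ 3.807887, f(4.5) ≈ 4.183300.
Sum = Δx · [f(1.5) + f(2.5) + f(3.5) + f(4.5)].
Sum ≈ 14.297828.

14.297828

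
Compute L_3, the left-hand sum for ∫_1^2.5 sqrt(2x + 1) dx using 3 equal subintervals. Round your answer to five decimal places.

Δx = (2.5 − 1)/3 = 0.5.
Left endpoints: 1, 1.5, 2.
f(1) ≈ 1.73205, f(1.5) ≈ 2.00000, f(2) ≈ 2.23607.
Sum = Δx · [f(1) + f(1.5) + f(2)].
Sum ≈ 2.98406.

2.98406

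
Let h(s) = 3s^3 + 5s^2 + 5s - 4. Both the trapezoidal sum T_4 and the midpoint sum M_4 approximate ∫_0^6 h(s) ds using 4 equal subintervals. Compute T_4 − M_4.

108

T_4 = 1470.
M_4 = 1362.
T_4 − M_4 = 108.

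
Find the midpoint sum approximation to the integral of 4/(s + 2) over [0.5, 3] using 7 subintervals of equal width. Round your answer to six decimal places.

2.770049

Δs = (3 − 0.5)/7 = 5/14.
Midpoints: 19/28, 29/28, 39/28, 1.75, 59/28, 69/28, 79/28.
f(19/28) = 112/75, f(29/28) = 112/85, f(39/28) = 112/95, f(1.75) = 16/15, f(59/28) = 112/115, f(69/28) = 0.896, f(79/28) = 112/135.
Sum = Δs · [f(19/28) + f(29/28) + f(39/28) + ...].
Sum ≈ 2.770049.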